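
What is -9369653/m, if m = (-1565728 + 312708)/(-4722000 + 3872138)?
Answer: -3981456018943/626510 ≈ -6.3550e+6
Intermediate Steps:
m = 626510/424931 (m = -1253020/(-849862) = -1253020*(-1/849862) = 626510/424931 ≈ 1.4744)
-9369653/m = -9369653/626510/424931 = -9369653*424931/626510 = -3981456018943/626510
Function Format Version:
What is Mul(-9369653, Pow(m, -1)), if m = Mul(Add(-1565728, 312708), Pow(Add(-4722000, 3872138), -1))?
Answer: Rational(-3981456018943, 626510) ≈ -6.3550e+6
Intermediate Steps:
m = Rational(626510, 424931) (m = Mul(-1253020, Pow(-849862, -1)) = Mul(-1253020, Rational(-1, 849862)) = Rational(626510, 424931) ≈ 1.4744)
Mul(-9369653, Pow(m, -1)) = Mul(-9369653, Pow(Rational(626510, 424931), -1)) = Mul(-9369653, Rational(424931, 626510)) = Rational(-3981456018943, 626510)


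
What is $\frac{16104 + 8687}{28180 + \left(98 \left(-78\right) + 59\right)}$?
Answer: $\frac{24791}{20595} \approx 1.2037$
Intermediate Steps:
$\frac{16104 + 8687}{28180 + \left(98 \left(-78\right) + 59\right)} = \frac{24791}{28180 + \left(-7644 + 59\right)} = \frac{24791}{28180 - 7585} = \frac{24791}{20595}$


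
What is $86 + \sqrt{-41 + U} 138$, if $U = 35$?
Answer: $86 + 138 i \sqrt{6} \approx 86.0 + 338.03 i$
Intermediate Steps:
$86 + \sqrt{-41 + U} 138 = 86 + \sqrt{-41 + 35} \cdot 138 = 86 + \sqrt{-6} \cdot 138 = 86 + i \sqrt{6} \cdot 138 = 86 + 138 i \sqrt{6}$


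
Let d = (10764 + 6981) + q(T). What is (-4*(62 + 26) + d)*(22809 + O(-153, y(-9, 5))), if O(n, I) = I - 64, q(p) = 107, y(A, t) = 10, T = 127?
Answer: 398212500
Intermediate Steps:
O(n, I) = -64 + I
d = 17852 (d = (10764 + 6981) + 107 = 17745 + 107 = 17852)
(-4*(62 + 26) + d)*(22809 + O(-153, y(-9, 5))) = (-4*(62 + 26) + 17852)*(22809 + (-64 + 10)) = (-4*88 + 17852)*(22809 - 54) = (-352 + 17852)*22755 = 17500*22755 = 398212500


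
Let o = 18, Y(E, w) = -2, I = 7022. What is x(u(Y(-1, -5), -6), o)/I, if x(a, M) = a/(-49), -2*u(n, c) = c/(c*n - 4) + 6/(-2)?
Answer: -15/2752624 ≈ -5.4493e-6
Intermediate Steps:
u(n, c) = 3/2 - c/(2*(-4 + c*n)) (u(n, c) = -(c/(c*n - 4) + 6/(-2))/2 = -(c/(-4 + c*n) + 6*(-½))/2 = -(c/(-4 + c*n) - 3)/2 = -(-3 + c/(-4 + c*n))/2 = 3/2 - c/(2*(-4 + c*n)))
x(a, M) = -a/49 (x(a, M) = a*(-1/49) = -a/49)
x(u(Y(-1, -5), -6), o)/I = -(-12 - 1*(-6) + 3*(-6)*(-2))/(98*(-4 - 6*(-2)))/7022 = -(-12 + 6 + 36)/(98*(-4 + 12))*(1/7022) = -30/(98*8)*(1/7022) = -1/49*15/8*(1/7022) = -15/392*1/7022 = -15/2752624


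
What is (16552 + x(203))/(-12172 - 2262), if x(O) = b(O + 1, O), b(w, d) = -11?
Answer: -2363/2062 ≈ -1.1460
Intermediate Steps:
x(O) = -11
(16552 + x(203))/(-12172 - 2262) = (16552 - 11)/(-12172 - 2262) = 16541/(-14434) = 16541*(-1/14434) = -2363/2062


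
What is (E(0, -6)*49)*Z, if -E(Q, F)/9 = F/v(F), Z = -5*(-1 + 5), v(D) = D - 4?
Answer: 5292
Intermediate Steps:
v(D) = -4 + D
Z = -20 (Z = -5*4 = -20)
E(Q, F) = -9*F/(-4 + F)
(E(0, -6)*49)*Z = (-9*(-6)/(-4 - 6)*49)*(-20) = (-9*(-6)/(-10)*49)*(-20) = (-9*(-6)*(-⅒)*49)*(-20) = -27/5*49*(-20) = -1323/5*(-20) = 5292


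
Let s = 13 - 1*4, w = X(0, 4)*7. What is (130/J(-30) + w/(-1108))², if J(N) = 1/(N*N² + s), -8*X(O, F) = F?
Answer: 60459446416948656529/4910656 ≈ 1.2312e+13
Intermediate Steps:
X(O, F) = -F/8
w = -7/2 (w = -⅛*4*7 = -½*7 = -7/2 ≈ -3.5000)
s = 9 (s = 13 - 4 = 9)
J(N) = 1/(9 + N³) (J(N) = 1/(N*N² + 9) = 1/(N³ + 9) = 1/(9 + N³))
(130/J(-30) + w/(-1108))² = (130/(1/(9 + (-30)³)) - 7/2/(-1108))² = (130/(1/(9 - 27000)) - 7/2*(-1/1108))² = (130/(1/(-26991)) + 7/2216)² = (130/(-1/26991) + 7/2216)² = (130*(-26991) + 7/2216)² = (-3508830 + 7/2216)² = (-7775567273/2216)² = 60459446416948656529/4910656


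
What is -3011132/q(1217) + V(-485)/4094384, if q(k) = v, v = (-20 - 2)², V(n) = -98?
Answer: -220155905895/35387176 ≈ -6221.3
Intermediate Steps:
v = 484 (v = (-22)² = 484)
q(k) = 484
-3011132/q(1217) + V(-485)/4094384 = -3011132/484 - 98/4094384 = -3011132*1/484 - 98*1/4094384 = -752783/121 - 7/292456 = -220155905895/35387176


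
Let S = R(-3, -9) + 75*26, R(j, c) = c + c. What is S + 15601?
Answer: 17533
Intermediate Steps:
R(j, c) = 2*c
S = 1932 (S = 2*(-9) + 75*26 = -18 + 1950 = 1932)
S + 15601 = 1932 + 15601 = 17533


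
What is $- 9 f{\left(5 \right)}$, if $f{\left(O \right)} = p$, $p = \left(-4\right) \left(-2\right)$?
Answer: $-72$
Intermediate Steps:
$p = 8$
$f{\left(O \right)} = 8$
$- 9 f{\left(5 \right)} = \left(-9\right) 8 = -72$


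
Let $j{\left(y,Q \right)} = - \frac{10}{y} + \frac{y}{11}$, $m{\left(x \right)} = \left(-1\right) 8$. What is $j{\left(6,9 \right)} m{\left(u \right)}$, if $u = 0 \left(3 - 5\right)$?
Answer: $\frac{296}{33} \approx 8.9697$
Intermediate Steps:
$u = 0$ ($u = 0 \left(-2\right) = 0$)
$m{\left(x \right)} = -8$
$j{\left(y,Q \right)} = - \frac{10}{y} + \frac{y}{11}$ ($j{\left(y,Q \right)} = - \frac{10}{y} + y \frac{1}{11} = - \frac{10}{y} + \frac{y}{11}$)
$j{\left(6,9 \right)} m{\left(u \right)} = \left(- \frac{10}{6} + \frac{1}{11} \cdot 6\right) \left(-8\right) = \left(\left(-10\right) \frac{1}{6} + \frac{6}{11}\right) \left(-8\right) = \left(- \frac{5}{3} + \frac{6}{11}\right) \left(-8\right) = \left(- \frac{37}{33}\right) \left(-8\right) = \frac{296}{33}$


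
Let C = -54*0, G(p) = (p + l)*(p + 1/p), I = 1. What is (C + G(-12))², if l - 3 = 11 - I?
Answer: 21025/144 ≈ 146.01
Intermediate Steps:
l = 13 (l = 3 + (11 - 1*1) = 3 + (11 - 1) = 3 + 10 = 13)
G(p) = (13 + p)*(p + 1/p) (G(p) = (p + 13)*(p + 1/p) = (13 + p)*(p + 1/p))
C = 0
(C + G(-12))² = (0 + (1 + (-12)² + 13*(-12) + 13/(-12)))² = (0 + (1 + 144 - 156 + 13*(-1/12)))² = (0 + (1 + 144 - 156 - 13/12))² = (0 - 145/12)² = (-145/12)² = 21025/144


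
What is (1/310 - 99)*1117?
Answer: -34279613/310 ≈ -1.1058e+5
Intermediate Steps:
(1/310 - 99)*1117 = -30689/310*1117 = -34279613/310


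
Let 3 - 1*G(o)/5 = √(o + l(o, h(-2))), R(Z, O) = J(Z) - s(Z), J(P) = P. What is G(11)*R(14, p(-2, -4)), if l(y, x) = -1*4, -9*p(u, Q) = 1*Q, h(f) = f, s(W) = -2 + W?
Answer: 30 - 10*√7 ≈ 3.5425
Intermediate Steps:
p(u, Q) = -Q/9
R(Z, O) = 2 (R(Z, O) = Z - (-2 + Z) = Z + (2 - Z) = 2)
l(y, x) = -4
G(o) = 15 - 5*√(-4 + o) (G(o) = 15 - 5*√(o - 4) = 15 - 5*√(-4 + o))
G(11)*R(14, p(-2, -4)) = (15 - 5*√(-4 + 11))*2 = (15 - 5*√7)*2 = 30 - 10*√7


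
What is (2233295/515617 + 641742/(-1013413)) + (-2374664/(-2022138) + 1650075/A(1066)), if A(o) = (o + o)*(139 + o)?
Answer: 1496990124834695422516787/271455556998363368267988 ≈ 5.5147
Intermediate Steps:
A(o) = 2*o*(139 + o) (A(o) = (2*o)*(139 + o) = 2*o*(139 + o))
(2233295/515617 + 641742/(-1013413)) + (-2374664/(-2022138) + 1650075/A(1066)) = (2233295/515617 + 641742/(-1013413)) + (-2374664/(-2022138) + 1650075/((2*1066*(139 + 1066)))) = (2233295*(1/515617) + 641742*(-1/1013413)) + (-2374664*(-1/2022138) + 1650075/((2*1066*1205))) = (2233295/515617 - 641742/1013413) + (1187332/1011069 + 1650075/2569060) = 1932357101021/522532970821 + (1187332/1011069 + 1650075*(1/2569060)) = 1932357101021/522532970821 + (1187332/1011069 + 330015/513812) = 1932357101021/522532970821 + 943733365619/519499385028 = 1496990124834695422516787/271455556998363368267988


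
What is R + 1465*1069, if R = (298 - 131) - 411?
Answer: 1565841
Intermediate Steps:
R = -244 (R = 167 - 411 = -244)
R + 1465*1069 = -244 + 1465*1069 = -244 + 1566085 = 1565841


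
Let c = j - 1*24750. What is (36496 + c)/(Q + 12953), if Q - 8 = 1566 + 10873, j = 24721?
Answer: 36467/25400 ≈ 1.4357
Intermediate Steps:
Q = 12447 (Q = 8 + (1566 + 10873) = 8 + 12439 = 12447)
c = -29 (c = 24721 - 1*24750 = 24721 - 24750 = -29)
(36496 + c)/(Q + 12953) = (36496 - 29)/(12447 + 12953) = 36467/25400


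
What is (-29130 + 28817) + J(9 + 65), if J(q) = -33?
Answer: -346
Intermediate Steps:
(-29130 + 28817) + J(9 + 65) = (-29130 + 28817) - 33 = -313 - 33 = -346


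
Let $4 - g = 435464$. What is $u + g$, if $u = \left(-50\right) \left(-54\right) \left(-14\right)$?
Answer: $-473260$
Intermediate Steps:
$g = -435460$ ($g = 4 - 435464 = -435460$)
$u = -37800$ ($u = 2700 \left(-14\right) = -37800$)
$u + g = -37800 - 435460 = -473260$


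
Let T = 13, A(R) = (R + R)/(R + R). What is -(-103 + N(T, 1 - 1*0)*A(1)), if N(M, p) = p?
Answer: 102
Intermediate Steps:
A(R) = 1 (A(R) = (2*R)/((2*R)) = (2*R)*(1/(2*R)) = 1)
-(-103 + N(T, 1 - 1*0)*A(1)) = -(-103 + (1 - 1*0)*1) = -(-103 + (1 + 0)*1) = -(-103 + 1*1) = -(-103 + 1) = -1*(-102) = 102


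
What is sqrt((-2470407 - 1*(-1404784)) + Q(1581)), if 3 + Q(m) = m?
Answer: I*sqrt(1064045) ≈ 1031.5*I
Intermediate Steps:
Q(m) = -3 + m
sqrt((-2470407 - 1*(-1404784)) + Q(1581)) = sqrt((-2470407 - 1*(-1404784)) + (-3 + 1581)) = sqrt((-2470407 + 1404784) + 1578) = sqrt(-1065623 + 1578) = sqrt(-1064045) = I*sqrt(1064045)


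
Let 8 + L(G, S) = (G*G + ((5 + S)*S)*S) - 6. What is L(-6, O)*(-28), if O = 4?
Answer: -4648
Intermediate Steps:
L(G, S) = -14 + G² + S²*(5 + S) (L(G, S) = -8 + ((G*G + ((5 + S)*S)*S) - 6) = -8 + ((G² + (S*(5 + S))*S) - 6) = -8 + ((G² + S²*(5 + S)) - 6) = -8 + (-6 + G² + S²*(5 + S)) = -14 + G² + S²*(5 + S))
L(-6, O)*(-28) = (-14 + (-6)² + 4³ + 5*4²)*(-28) = (-14 + 36 + 64 + 5*16)*(-28) = (-14 + 36 + 64 + 80)*(-28) = 166*(-28) = -4648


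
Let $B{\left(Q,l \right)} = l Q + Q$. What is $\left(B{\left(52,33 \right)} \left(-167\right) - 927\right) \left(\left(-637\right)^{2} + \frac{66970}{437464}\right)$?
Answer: $- \frac{26287632834133919}{218732} \approx -1.2018 \cdot 10^{11}$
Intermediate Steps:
$B{\left(Q,l \right)} = Q + Q l$ ($B{\left(Q,l \right)} = Q l + Q = Q + Q l$)
$\left(B{\left(52,33 \right)} \left(-167\right) - 927\right) \left(\left(-637\right)^{2} + \frac{66970}{437464}\right) = \left(52 \left(1 + 33\right) \left(-167\right) - 927\right) \left(\left(-637\right)^{2} + \frac{66970}{437464}\right) = \left(52 \cdot 34 \left(-167\right) - 927\right) \left(405769 + 66970 \cdot \frac{1}{437464}\right) = \left(1768 \left(-167\right) - 927\right) \left(405769 + \frac{33485}{218732}\right) = \left(-295256 - 927\right) \frac{88754698393}{218732} = \left(-296183\right) \frac{88754698393}{218732} = - \frac{26287632834133919}{218732}$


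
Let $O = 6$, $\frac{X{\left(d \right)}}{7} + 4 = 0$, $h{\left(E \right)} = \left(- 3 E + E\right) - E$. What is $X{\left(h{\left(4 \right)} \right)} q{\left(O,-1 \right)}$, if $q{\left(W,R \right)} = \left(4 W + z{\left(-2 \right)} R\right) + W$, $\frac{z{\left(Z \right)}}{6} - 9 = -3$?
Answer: $168$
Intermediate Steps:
$z{\left(Z \right)} = 36$ ($z{\left(Z \right)} = 54 + 6 \left(-3\right) = 54 - 18 = 36$)
$h{\left(E \right)} = - 3 E$ ($h{\left(E \right)} = - 2 E - E = - 3 E$)
$X{\left(d \right)} = -28$ ($X{\left(d \right)} = -28 + 7 \cdot 0 = -28 + 0 = -28$)
$q{\left(W,R \right)} = 5 W + 36 R$ ($q{\left(W,R \right)} = \left(4 W + 36 R\right) + W = 5 W + 36 R$)
$X{\left(h{\left(4 \right)} \right)} q{\left(O,-1 \right)} = - 28 \left(5 \cdot 6 + 36 \left(-1\right)\right) = - 28 \left(30 - 36\right) = \left(-28\right) \left(-6\right) = 168$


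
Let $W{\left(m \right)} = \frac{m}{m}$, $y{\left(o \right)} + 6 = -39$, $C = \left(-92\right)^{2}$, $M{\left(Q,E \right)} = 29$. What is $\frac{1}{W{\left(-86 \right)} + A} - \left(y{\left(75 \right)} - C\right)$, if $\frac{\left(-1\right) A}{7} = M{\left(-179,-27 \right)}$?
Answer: $\frac{1718817}{202} \approx 8509.0$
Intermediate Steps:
$C = 8464$
$y{\left(o \right)} = -45$ ($y{\left(o \right)} = -6 - 39 = -45$)
$W{\left(m \right)} = 1$
$A = -203$ ($A = \left(-7\right) 29 = -203$)
$\frac{1}{W{\left(-86 \right)} + A} - \left(y{\left(75 \right)} - C\right) = \frac{1}{1 - 203} - \left(-45 - 8464\right) = \frac{1}{-202} - \left(-45 - 8464\right) = - \frac{1}{202} - -8509 = - \frac{1}{202} + 8509 = \frac{1718817}{202}$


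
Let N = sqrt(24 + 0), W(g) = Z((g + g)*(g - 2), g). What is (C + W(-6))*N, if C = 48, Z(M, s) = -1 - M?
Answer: -98*sqrt(6) ≈ -240.05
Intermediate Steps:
W(g) = -1 - 2*g*(-2 + g) (W(g) = -1 - (g + g)*(g - 2) = -1 - 2*g*(-2 + g))
N = 2*sqrt(6) (N = sqrt(24) = 2*sqrt(6) ≈ 4.8990)
(C + W(-6))*N = (48 + (-1 - 2*(-6)*(-2 - 6)))*(2*sqrt(6)) = (48 + (-1 - 2*(-6)*(-8)))*(2*sqrt(6)) = (48 + (-1 - 96))*(2*sqrt(6)) = (48 - 97)*(2*sqrt(6)) = -98*sqrt(6)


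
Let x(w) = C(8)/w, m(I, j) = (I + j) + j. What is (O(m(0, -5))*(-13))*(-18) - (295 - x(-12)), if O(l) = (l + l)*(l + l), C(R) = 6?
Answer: 186609/2 ≈ 93305.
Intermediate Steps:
m(I, j) = I + 2*j
O(l) = 4*l² (O(l) = (2*l)*(2*l) = 4*l²)
x(w) = 6/w
(O(m(0, -5))*(-13))*(-18) - (295 - x(-12)) = ((4*(0 + 2*(-5))²)*(-13))*(-18) - (295 - 6/(-12)) = ((4*(0 - 10)²)*(-13))*(-18) - (295 - 6*(-1)/12) = ((4*(-10)²)*(-13))*(-18) - (295 - 1*(-½)) = ((4*100)*(-13))*(-18) - (295 + ½) = (400*(-13))*(-18) - 1*591/2 = -5200*(-18) - 591/2 = 93600 - 591/2 = 186609/2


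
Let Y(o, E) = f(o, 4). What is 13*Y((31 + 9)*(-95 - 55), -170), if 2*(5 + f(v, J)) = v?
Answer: -39065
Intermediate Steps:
f(v, J) = -5 + v/2
Y(o, E) = -5 + o/2
13*Y((31 + 9)*(-95 - 55), -170) = 13*(-5 + ((31 + 9)*(-95 - 55))/2) = 13*(-5 + (40*(-150))/2) = 13*(-5 + (½)*(-6000)) = 13*(-5 - 3000) = 13*(-3005) = -39065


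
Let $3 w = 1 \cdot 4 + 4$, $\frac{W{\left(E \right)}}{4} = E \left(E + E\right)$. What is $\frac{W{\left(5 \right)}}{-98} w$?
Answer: $- \frac{800}{147} \approx -5.4422$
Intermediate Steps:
$W{\left(E \right)} = 8 E^{2}$ ($W{\left(E \right)} = 4 E \left(E + E\right) = 4 E 2 E = 4 \cdot 2 E^{2} = 8 E^{2}$)
$w = \frac{8}{3}$ ($w = \frac{1 \cdot 4 + 4}{3} = \frac{4 + 4}{3} = \frac{1}{3} \cdot 8 = \frac{8}{3} \approx 2.6667$)
$\frac{W{\left(5 \right)}}{-98} w = \frac{8 \cdot 5^{2}}{-98} \cdot \frac{8}{3} = 8 \cdot 25 \left(- \frac{1}{98}\right) \frac{8}{3} = 200 \left(- \frac{1}{98}\right) \frac{8}{3} = \left(- \frac{100}{49}\right) \frac{8}{3} = - \frac{800}{147}$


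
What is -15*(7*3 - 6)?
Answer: -225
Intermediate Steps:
-15*(7*3 - 6) = -15*(21 - 6) = -15*15 = -225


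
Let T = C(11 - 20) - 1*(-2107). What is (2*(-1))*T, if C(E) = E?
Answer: -4196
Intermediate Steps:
T = 2098 (T = (11 - 20) - 1*(-2107) = -9 + 2107 = 2098)
(2*(-1))*T = (2*(-1))*2098 = -2*2098 = -4196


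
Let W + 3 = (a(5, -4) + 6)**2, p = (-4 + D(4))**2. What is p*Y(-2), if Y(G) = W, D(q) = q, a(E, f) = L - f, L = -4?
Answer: 0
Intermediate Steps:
a(E, f) = -4 - f
p = 0 (p = (-4 + 4)**2 = 0**2 = 0)
W = 33 (W = -3 + ((-4 - 1*(-4)) + 6)**2 = -3 + ((-4 + 4) + 6)**2 = -3 + (0 + 6)**2 = -3 + 6**2 = -3 + 36 = 33)
Y(G) = 33
p*Y(-2) = 0*33 = 0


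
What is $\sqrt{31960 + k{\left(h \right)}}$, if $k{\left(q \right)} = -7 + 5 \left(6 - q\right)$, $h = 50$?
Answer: $\sqrt{31733} \approx 178.14$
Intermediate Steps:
$k{\left(q \right)} = 23 - 5 q$ ($k{\left(q \right)} = -7 - \left(-30 + 5 q\right) = 23 - 5 q$)
$\sqrt{31960 + k{\left(h \right)}} = \sqrt{31960 + \left(23 - 250\right)} = \sqrt{31960 - 227} = \sqrt{31733}$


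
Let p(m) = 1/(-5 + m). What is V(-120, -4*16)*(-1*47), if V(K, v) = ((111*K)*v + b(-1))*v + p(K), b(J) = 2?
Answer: 320533232047/125 ≈ 2.5643e+9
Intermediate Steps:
V(K, v) = 1/(-5 + K) + v*(2 + 111*K*v) (V(K, v) = ((111*K)*v + 2)*v + 1/(-5 + K) = (111*K*v + 2)*v + 1/(-5 + K) = (2 + 111*K*v)*v + 1/(-5 + K) = v*(2 + 111*K*v) + 1/(-5 + K) = 1/(-5 + K) + v*(2 + 111*K*v))
V(-120, -4*16)*(-1*47) = ((1 + (-4*16)*(-5 - 120)*(2 + 111*(-120)*(-4*16)))/(-5 - 120))*(-1*47) = ((1 - 64*(-125)*(2 + 111*(-120)*(-64)))/(-125))*(-47) = -(1 - 64*(-125)*(2 + 852480))/125*(-47) = -(1 - 64*(-125)*852482)/125*(-47) = -(1 + 6819856000)/125*(-47) = -1/125*6819856001*(-47) = -6819856001/125*(-47) = 320533232047/125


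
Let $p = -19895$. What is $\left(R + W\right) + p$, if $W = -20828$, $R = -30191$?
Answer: $-70914$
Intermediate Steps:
$\left(R + W\right) + p = \left(-30191 - 20828\right) - 19895 = -51019 - 19895 = -70914$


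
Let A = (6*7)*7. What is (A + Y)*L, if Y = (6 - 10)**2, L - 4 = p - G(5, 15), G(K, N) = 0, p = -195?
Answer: -59210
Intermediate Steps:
L = -191 (L = 4 + (-195 - 1*0) = 4 + (-195 + 0) = 4 - 195 = -191)
A = 294 (A = 42*7 = 294)
Y = 16 (Y = (-4)**2 = 16)
(A + Y)*L = (294 + 16)*(-191) = 310*(-191) = -59210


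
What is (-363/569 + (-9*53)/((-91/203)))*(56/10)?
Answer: 220255224/36985 ≈ 5955.3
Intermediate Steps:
(-363/569 + (-9*53)/((-91/203)))*(56/10) = (-363*1/569 - 477/((-91*1/203)))*(56*(⅒)) = (-363/569 - 477/(-13/29))*(28/5) = (-363/569 - 477*(-29/13))*(28/5) = (-363/569 + 13833/13)*(28/5) = (7866258/7397)*(28/5) = 220255224/36985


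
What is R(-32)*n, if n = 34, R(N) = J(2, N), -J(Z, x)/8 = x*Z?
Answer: 17408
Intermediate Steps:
J(Z, x) = -8*Z*x (J(Z, x) = -8*x*Z = -8*Z*x)
R(N) = -16*N (R(N) = -8*2*N = -16*N)
R(-32)*n = -16*(-32)*34 = 512*34 = 17408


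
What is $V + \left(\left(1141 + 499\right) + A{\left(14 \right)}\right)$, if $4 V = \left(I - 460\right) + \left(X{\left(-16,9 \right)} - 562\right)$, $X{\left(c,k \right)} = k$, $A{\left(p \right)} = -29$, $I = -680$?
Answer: $\frac{4751}{4} \approx 1187.8$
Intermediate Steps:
$V = - \frac{1693}{4}$ ($V = \frac{\left(-680 - 460\right) + \left(9 - 562\right)}{4} = \frac{-1140 + \left(9 - 562\right)}{4} = \frac{-1140 - 553}{4} = \frac{1}{4} \left(-1693\right) = - \frac{1693}{4} \approx -423.25$)
$V + \left(\left(1141 + 499\right) + A{\left(14 \right)}\right) = - \frac{1693}{4} + \left(\left(1141 + 499\right) - 29\right) = - \frac{1693}{4} + \left(1640 - 29\right) = - \frac{1693}{4} + 1611 = \frac{4751}{4}$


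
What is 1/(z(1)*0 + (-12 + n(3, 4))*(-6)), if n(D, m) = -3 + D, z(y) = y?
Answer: 1/72 ≈ 0.013889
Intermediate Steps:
1/(z(1)*0 + (-12 + n(3, 4))*(-6)) = 1/(1*0 + (-12 + (-3 + 3))*(-6)) = 1/(0 + (-12 + 0)*(-6)) = 1/(0 - 12*(-6)) = 1/(0 + 72) = 1/72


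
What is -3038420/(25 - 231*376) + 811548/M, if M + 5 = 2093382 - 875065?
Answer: 104783640873/2938534702 ≈ 35.658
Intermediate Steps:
M = 1218312 (M = -5 + (2093382 - 875065) = -5 + 1218317 = 1218312)
-3038420/(25 - 231*376) + 811548/M = -3038420/(25 - 231*376) + 811548/1218312 = -3038420/(25 - 86856) + 811548*(1/1218312) = -3038420/(-86831) + 22543/33842 = -3038420*(-1/86831) + 22543/33842 = 3038420/86831 + 22543/33842 = 104783640873/2938534702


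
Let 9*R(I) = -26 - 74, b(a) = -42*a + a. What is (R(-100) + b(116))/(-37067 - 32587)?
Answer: 21452/313443 ≈ 0.068440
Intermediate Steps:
b(a) = -41*a
R(I) = -100/9 (R(I) = (-26 - 74)/9 = (⅑)*(-100) = -100/9)
(R(-100) + b(116))/(-37067 - 32587) = (-100/9 - 41*116)/(-37067 - 32587) = (-100/9 - 4756)/(-69654) = -42904/9*(-1/69654) = 21452/313443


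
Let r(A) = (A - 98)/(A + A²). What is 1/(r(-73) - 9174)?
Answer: -584/5357635 ≈ -0.00010900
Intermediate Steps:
r(A) = (-98 + A)/(A + A²)
1/(r(-73) - 9174) = 1/((-98 - 73)/((-73)*(1 - 73)) - 9174) = 1/(-1/73*(-171)/(-72) - 9174) = 1/(-1/73*(-1/72)*(-171) - 9174) = 1/(-19/584 - 9174) = 1/(-5357635/584) = -584/5357635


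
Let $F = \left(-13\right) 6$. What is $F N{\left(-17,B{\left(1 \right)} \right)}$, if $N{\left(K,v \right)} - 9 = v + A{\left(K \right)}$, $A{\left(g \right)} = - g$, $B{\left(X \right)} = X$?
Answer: $-2106$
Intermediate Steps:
$F = -78$
$N{\left(K,v \right)} = 9 + v - K$ ($N{\left(K,v \right)} = 9 - \left(K - v\right) = 9 + v - K$)
$F N{\left(-17,B{\left(1 \right)} \right)} = - 78 \left(9 + 1 - -17\right) = - 78 \left(9 + 1 + 17\right) = \left(-78\right) 27 = -2106$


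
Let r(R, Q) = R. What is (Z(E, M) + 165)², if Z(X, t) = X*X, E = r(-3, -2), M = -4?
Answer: 30276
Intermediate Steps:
E = -3
Z(X, t) = X²
(Z(E, M) + 165)² = ((-3)² + 165)² = (9 + 165)² = 174² = 30276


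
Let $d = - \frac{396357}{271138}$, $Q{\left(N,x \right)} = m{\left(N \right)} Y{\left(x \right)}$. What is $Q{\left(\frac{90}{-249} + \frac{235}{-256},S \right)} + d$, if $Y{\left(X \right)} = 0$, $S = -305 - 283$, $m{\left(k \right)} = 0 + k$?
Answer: $- \frac{396357}{271138} \approx -1.4618$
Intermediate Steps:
$m{\left(k \right)} = k$
$S = -588$ ($S = -305 - 283 = -588$)
$Q{\left(N,x \right)} = 0$ ($Q{\left(N,x \right)} = N 0 = 0$)
$d = - \frac{396357}{271138}$ ($d = \left(-396357\right) \frac{1}{271138} = - \frac{396357}{271138} \approx -1.4618$)
$Q{\left(\frac{90}{-249} + \frac{235}{-256},S \right)} + d = 0 - \frac{396357}{271138} = - \frac{396357}{271138}$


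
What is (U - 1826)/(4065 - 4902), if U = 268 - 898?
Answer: 2456/837 ≈ 2.9343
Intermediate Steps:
U = -630
(U - 1826)/(4065 - 4902) = (-630 - 1826)/(4065 - 4902) = -2456/(-837) = -2456*(-1/837) = 2456/837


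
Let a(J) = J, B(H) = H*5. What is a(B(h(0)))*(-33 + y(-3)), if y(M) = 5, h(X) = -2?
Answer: 280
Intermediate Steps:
B(H) = 5*H
a(B(h(0)))*(-33 + y(-3)) = (5*(-2))*(-33 + 5) = -10*(-28) = 280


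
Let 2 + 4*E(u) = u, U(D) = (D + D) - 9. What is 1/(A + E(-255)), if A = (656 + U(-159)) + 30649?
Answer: 4/123655 ≈ 3.2348e-5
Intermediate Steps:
U(D) = -9 + 2*D (U(D) = 2*D - 9 = -9 + 2*D)
E(u) = -½ + u/4
A = 30978 (A = (656 + (-9 + 2*(-159))) + 30649 = (656 + (-9 - 318)) + 30649 = (656 - 327) + 30649 = 329 + 30649 = 30978)
1/(A + E(-255)) = 1/(30978 + (-½ + (¼)*(-255))) = 1/(30978 + (-½ - 255/4)) = 1/(30978 - 257/4) = 1/(123655/4) = 4/123655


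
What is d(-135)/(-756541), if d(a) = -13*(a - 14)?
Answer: -1937/756541 ≈ -0.0025603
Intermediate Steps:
d(a) = 182 - 13*a (d(a) = -13*(-14 + a) = 182 - 13*a)
d(-135)/(-756541) = (182 - 13*(-135))/(-756541) = (182 + 1755)*(-1/756541) = 1937*(-1/756541) = -1937/756541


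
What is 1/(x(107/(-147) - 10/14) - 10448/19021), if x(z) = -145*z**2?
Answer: -411024789/124183345312 ≈ -0.0033098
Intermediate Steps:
1/(x(107/(-147) - 10/14) - 10448/19021) = 1/(-145*(107/(-147) - 10/14)**2 - 10448/19021) = 1/(-145*(107*(-1/147) - 10*1/14)**2 - 10448*1/19021) = 1/(-145*(-107/147 - 5/7)**2 - 10448/19021) = 1/(-145*(-212/147)**2 - 10448/19021) = 1/(-145*44944/21609 - 10448/19021) = 1/(-6516880/21609 - 10448/19021) = 1/(-124183345312/411024789) = -411024789/124183345312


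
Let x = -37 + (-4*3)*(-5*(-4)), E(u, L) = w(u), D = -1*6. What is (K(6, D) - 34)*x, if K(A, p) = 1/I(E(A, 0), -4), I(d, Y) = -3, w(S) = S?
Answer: 28531/3 ≈ 9510.3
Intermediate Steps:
D = -6
E(u, L) = u
K(A, p) = -1/3 (K(A, p) = 1/(-3) = -1/3)
x = -277 (x = -37 - 12*20 = -37 - 240 = -277)
(K(6, D) - 34)*x = (-1/3 - 34)*(-277) = -103/3*(-277) = 28531/3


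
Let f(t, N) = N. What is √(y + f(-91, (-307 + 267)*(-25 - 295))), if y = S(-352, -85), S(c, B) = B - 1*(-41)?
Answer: 2*√3189 ≈ 112.94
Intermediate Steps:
S(c, B) = 41 + B (S(c, B) = B + 41 = 41 + B)
y = -44 (y = 41 - 85 = -44)
√(y + f(-91, (-307 + 267)*(-25 - 295))) = √(-44 + (-307 + 267)*(-25 - 295)) = √(-44 - 40*(-320)) = √(-44 + 12800) = √12756 = 2*√3189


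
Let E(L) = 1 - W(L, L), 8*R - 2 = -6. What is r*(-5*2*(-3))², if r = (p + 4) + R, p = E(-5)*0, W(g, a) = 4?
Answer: 3150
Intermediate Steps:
R = -½ (R = ¼ + (⅛)*(-6) = ¼ - ¾ = -½ ≈ -0.50000)
E(L) = -3 (E(L) = 1 - 1*4 = 1 - 4 = -3)
p = 0 (p = -3*0 = 0)
r = 7/2 (r = (0 + 4) - ½ = 4 - ½ = 7/2 ≈ 3.5000)
r*(-5*2*(-3))² = 7*(-5*2*(-3))²/2 = 7*(-10*(-3))²/2 = (7/2)*30² = (7/2)*900 = 3150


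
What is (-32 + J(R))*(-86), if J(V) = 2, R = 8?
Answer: 2580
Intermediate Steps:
(-32 + J(R))*(-86) = (-32 + 2)*(-86) = -30*(-86) = 2580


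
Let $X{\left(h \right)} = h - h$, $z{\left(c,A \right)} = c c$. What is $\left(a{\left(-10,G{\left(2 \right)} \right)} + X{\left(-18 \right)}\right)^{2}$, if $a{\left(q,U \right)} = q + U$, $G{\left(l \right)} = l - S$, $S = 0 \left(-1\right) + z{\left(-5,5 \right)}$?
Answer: $1089$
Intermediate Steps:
$z{\left(c,A \right)} = c^{2}$
$S = 25$ ($S = 0 \left(-1\right) + \left(-5\right)^{2} = 0 + 25 = 25$)
$G{\left(l \right)} = -25 + l$ ($G{\left(l \right)} = l - 25 = -25 + l$)
$X{\left(h \right)} = 0$
$a{\left(q,U \right)} = U + q$
$\left(a{\left(-10,G{\left(2 \right)} \right)} + X{\left(-18 \right)}\right)^{2} = \left(\left(\left(-25 + 2\right) - 10\right) + 0\right)^{2} = \left(\left(-23 - 10\right) + 0\right)^{2} = \left(-33 + 0\right)^{2} = \left(-33\right)^{2} = 1089$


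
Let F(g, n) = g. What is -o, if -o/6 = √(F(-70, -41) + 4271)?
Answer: 6*√4201 ≈ 388.89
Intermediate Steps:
o = -6*√4201 (o = -6*√(-70 + 4271) = -6*√4201 ≈ -388.89)
-o = -(-6)*√4201 = 6*√4201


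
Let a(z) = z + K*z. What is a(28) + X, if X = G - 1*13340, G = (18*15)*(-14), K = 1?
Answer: -17064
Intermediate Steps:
G = -3780 (G = 270*(-14) = -3780)
X = -17120 (X = -3780 - 1*13340 = -3780 - 13340 = -17120)
a(z) = 2*z (a(z) = z + 1*z = z + z = 2*z)
a(28) + X = 2*28 - 17120 = 56 - 17120 = -17064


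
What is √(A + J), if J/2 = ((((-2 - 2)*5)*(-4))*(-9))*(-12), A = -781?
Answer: √16499 ≈ 128.45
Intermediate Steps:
J = 17280 (J = 2*(((((-2 - 2)*5)*(-4))*(-9))*(-12)) = 2*(((-4*5*(-4))*(-9))*(-12)) = 2*((-20*(-4)*(-9))*(-12)) = 2*((80*(-9))*(-12)) = 2*(-720*(-12)) = 2*8640 = 17280)
√(A + J) = √(-781 + 17280) = √16499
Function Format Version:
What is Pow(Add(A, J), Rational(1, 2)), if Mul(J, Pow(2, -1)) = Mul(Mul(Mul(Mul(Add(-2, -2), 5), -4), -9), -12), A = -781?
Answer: Pow(16499, Rational(1, 2)) ≈ 128.45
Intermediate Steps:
J = 17280 (J = Mul(2, Mul(Mul(Mul(Mul(Add(-2, -2), 5), -4), -9), -12)) = Mul(2, Mul(Mul(Mul(Mul(-4, 5), -4), -9), -12)) = Mul(2, Mul(Mul(Mul(-20, -4), -9), -12)) = Mul(2, Mul(Mul(80, -9), -12)) = Mul(2, Mul(-720, -12)) = Mul(2, 8640) = 17280)
Pow(Add(A, J), Rational(1, 2)) = Pow(Add(-781, 17280), Rational(1, 2)) = Pow(16499, Rational(1, 2))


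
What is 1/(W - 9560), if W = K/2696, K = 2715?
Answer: -2696/25771045 ≈ -0.00010461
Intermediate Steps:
W = 2715/2696 ≈ 1.0070
1/(W - 9560) = 1/(2715/2696 - 9560) = 1/(-25771045/2696) = -2696/25771045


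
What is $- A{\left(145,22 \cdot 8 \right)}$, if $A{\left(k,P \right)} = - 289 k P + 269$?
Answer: $7375011$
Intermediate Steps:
$A{\left(k,P \right)} = 269 - 289 P k$ ($A{\left(k,P \right)} = - 289 P k + 269 = 269 - 289 P k$)
$- A{\left(145,22 \cdot 8 \right)} = - (269 - 289 \cdot 22 \cdot 8 \cdot 145) = - (269 - 50864 \cdot 145) = - (269 - 7375280) = \left(-1\right) \left(-7375011\right) = 7375011$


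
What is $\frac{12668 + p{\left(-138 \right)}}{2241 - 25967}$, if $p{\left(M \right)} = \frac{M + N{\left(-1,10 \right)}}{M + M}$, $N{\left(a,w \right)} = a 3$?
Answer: $- \frac{1165503}{2182792} \approx -0.53395$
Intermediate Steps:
$N{\left(a,w \right)} = 3 a$
$p{\left(M \right)} = \frac{-3 + M}{2 M}$ ($p{\left(M \right)} = \frac{M + 3 \left(-1\right)}{M + M} = \frac{M - 3}{2 M} = \left(-3 + M\right) \frac{1}{2 M} = \frac{-3 + M}{2 M}$)
$\frac{12668 + p{\left(-138 \right)}}{2241 - 25967} = \frac{12668 + \frac{-3 - 138}{2 \left(-138\right)}}{2241 - 25967} = \frac{12668 + \frac{1}{2} \left(- \frac{1}{138}\right) \left(-141\right)}{-23726} = \left(12668 + \frac{47}{92}\right) \left(- \frac{1}{23726}\right) = \frac{1165503}{92} \left(- \frac{1}{23726}\right) = - \frac{1165503}{2182792}$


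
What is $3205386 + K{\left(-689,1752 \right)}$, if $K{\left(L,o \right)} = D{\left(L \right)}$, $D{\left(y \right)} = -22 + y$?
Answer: $3204675$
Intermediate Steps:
$K{\left(L,o \right)} = -22 + L$
$3205386 + K{\left(-689,1752 \right)} = 3205386 - 711 = 3204675$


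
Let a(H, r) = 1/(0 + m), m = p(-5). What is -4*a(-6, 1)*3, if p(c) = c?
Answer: 12/5 ≈ 2.4000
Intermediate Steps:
m = -5
a(H, r) = -⅕ (a(H, r) = 1/(0 - 5) = 1/(-5) = -⅕)
-4*a(-6, 1)*3 = -4*(-⅕)*3 = (⅘)*3 = 12/5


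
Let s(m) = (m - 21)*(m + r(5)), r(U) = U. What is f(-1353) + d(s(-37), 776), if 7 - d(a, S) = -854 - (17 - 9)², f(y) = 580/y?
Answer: 1250945/1353 ≈ 924.57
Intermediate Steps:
s(m) = (-21 + m)*(5 + m) (s(m) = (m - 21)*(m + 5) = (-21 + m)*(5 + m))
d(a, S) = 925 (d(a, S) = 7 - (-854 - (17 - 9)²) = 7 - (-854 - 1*8²) = 7 - (-854 - 1*64) = 7 - (-854 - 64) = 7 - 1*(-918) = 7 + 918 = 925)
f(-1353) + d(s(-37), 776) = 580/(-1353) + 925 = 580*(-1/1353) + 925 = -580/1353 + 925 = 1250945/1353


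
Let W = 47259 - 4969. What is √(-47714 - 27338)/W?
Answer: I*√18763/21145 ≈ 0.006478*I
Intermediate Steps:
W = 42290
√(-47714 - 27338)/W = √(-47714 - 27338)/42290 = √(-75052)*(1/42290) = (2*I*√18763)*(1/42290) = I*√18763/21145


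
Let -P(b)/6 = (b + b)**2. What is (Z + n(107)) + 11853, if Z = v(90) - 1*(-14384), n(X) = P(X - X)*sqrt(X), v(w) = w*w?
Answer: 34337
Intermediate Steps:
v(w) = w**2
P(b) = -24*b**2 (P(b) = -6*(b + b)**2 = -6*4*b**2 = -24*b**2)
n(X) = 0 (n(X) = (-24*(X - X)**2)*sqrt(X) = (-24*0**2)*sqrt(X) = (-24*0)*sqrt(X) = 0*sqrt(X) = 0)
Z = 22484 (Z = 90**2 - 1*(-14384) = 8100 + 14384 = 22484)
(Z + n(107)) + 11853 = (22484 + 0) + 11853 = 22484 + 11853 = 34337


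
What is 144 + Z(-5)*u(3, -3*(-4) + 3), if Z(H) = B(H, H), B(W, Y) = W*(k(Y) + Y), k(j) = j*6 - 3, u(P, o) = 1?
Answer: 334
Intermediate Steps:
k(j) = -3 + 6*j (k(j) = 6*j - 3 = -3 + 6*j)
B(W, Y) = W*(-3 + 7*Y) (B(W, Y) = W*((-3 + 6*Y) + Y) = W*(-3 + 7*Y))
Z(H) = H*(-3 + 7*H)
144 + Z(-5)*u(3, -3*(-4) + 3) = 144 - 5*(-3 + 7*(-5))*1 = 144 - 5*(-3 - 35)*1 = 144 - 5*(-38)*1 = 144 + 190*1 = 144 + 190 = 334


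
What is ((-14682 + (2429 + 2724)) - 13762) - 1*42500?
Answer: -65791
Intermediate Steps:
((-14682 + (2429 + 2724)) - 13762) - 1*42500 = ((-14682 + 5153) - 13762) - 42500 = (-9529 - 13762) - 42500 = -23291 - 42500 = -65791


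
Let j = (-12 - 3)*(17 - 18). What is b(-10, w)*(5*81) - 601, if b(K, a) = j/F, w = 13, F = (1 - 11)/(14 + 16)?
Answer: -18826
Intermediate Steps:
F = -⅓ (F = -10/30 = -10*1/30 = -⅓ ≈ -0.33333)
j = 15 (j = -15*(-1) = 15)
b(K, a) = -45 (b(K, a) = 15/(-⅓) = 15*(-3) = -45)
b(-10, w)*(5*81) - 601 = -225*81 - 601 = -45*405 - 601 = -18225 - 601 = -18826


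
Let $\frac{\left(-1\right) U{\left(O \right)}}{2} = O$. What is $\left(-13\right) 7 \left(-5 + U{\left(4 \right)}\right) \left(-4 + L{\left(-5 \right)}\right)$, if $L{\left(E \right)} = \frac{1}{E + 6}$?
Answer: $-3549$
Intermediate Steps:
$L{\left(E \right)} = \frac{1}{6 + E}$
$U{\left(O \right)} = - 2 O$
$\left(-13\right) 7 \left(-5 + U{\left(4 \right)}\right) \left(-4 + L{\left(-5 \right)}\right) = \left(-13\right) 7 \left(-5 - 8\right) \left(-4 + \frac{1}{6 - 5}\right) = - 91 \left(-5 - 8\right) \left(-4 + 1^{-1}\right) = - 91 \left(- 13 \left(-4 + 1\right)\right) = - 91 \left(\left(-13\right) \left(-3\right)\right) = \left(-91\right) 39 = -3549$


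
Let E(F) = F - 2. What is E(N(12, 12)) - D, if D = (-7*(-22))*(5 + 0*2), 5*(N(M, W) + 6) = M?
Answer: -3878/5 ≈ -775.60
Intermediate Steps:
N(M, W) = -6 + M/5
E(F) = -2 + F
D = 770 (D = 154*(5 + 0) = 154*5 = 770)
E(N(12, 12)) - D = (-2 + (-6 + (⅕)*12)) - 1*770 = (-2 + (-6 + 12/5)) - 770 = (-2 - 18/5) - 770 = -28/5 - 770 = -3878/5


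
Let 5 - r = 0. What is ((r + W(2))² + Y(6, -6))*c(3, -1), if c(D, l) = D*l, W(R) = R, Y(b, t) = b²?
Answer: -255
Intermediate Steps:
r = 5 (r = 5 - 1*0 = 5 + 0 = 5)
((r + W(2))² + Y(6, -6))*c(3, -1) = ((5 + 2)² + 6²)*(3*(-1)) = (7² + 36)*(-3) = (49 + 36)*(-3) = 85*(-3) = -255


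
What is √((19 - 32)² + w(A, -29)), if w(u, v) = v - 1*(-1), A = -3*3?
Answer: √141 ≈ 11.874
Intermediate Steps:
A = -9
w(u, v) = 1 + v (w(u, v) = v + 1 = 1 + v)
√((19 - 32)² + w(A, -29)) = √((19 - 32)² + (1 - 29)) = √((-13)² - 28) = √(169 - 28) = √141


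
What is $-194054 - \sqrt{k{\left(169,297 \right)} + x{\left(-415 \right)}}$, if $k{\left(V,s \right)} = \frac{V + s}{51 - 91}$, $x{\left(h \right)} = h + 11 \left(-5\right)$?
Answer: $-194054 - \frac{13 i \sqrt{285}}{10} \approx -1.9405 \cdot 10^{5} - 21.947 i$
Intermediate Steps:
$x{\left(h \right)} = -55 + h$ ($x{\left(h \right)} = h - 55 = -55 + h$)
$k{\left(V,s \right)} = - \frac{V}{40} - \frac{s}{40}$ ($k{\left(V,s \right)} = \frac{V + s}{-40} = \left(V + s\right) \left(- \frac{1}{40}\right) = - \frac{V}{40} - \frac{s}{40}$)
$-194054 - \sqrt{k{\left(169,297 \right)} + x{\left(-415 \right)}} = -194054 - \sqrt{\left(\left(- \frac{1}{40}\right) 169 - \frac{297}{40}\right) - 470} = -194054 - \sqrt{\left(- \frac{169}{40} - \frac{297}{40}\right) - 470} = -194054 - \sqrt{- \frac{233}{20} - 470} = -194054 - \sqrt{- \frac{9633}{20}} = -194054 - \frac{13 i \sqrt{285}}{10}$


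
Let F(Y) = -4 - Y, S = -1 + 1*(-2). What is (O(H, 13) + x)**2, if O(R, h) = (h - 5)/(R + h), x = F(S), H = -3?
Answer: 1/25 ≈ 0.040000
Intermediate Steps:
S = -3 (S = -1 - 2 = -3)
x = -1 (x = -4 - 1*(-3) = -4 + 3 = -1)
O(R, h) = (-5 + h)/(R + h)
(O(H, 13) + x)**2 = ((-5 + 13)/(-3 + 13) - 1)**2 = (8/10 - 1)**2 = ((1/10)*8 - 1)**2 = (4/5 - 1)**2 = (-1/5)**2 = 1/25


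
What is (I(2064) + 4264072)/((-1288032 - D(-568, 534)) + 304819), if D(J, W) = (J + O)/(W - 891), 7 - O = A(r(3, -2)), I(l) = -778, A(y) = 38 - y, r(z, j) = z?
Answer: -1521995958/351007637 ≈ -4.3361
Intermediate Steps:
O = -28 (O = 7 - (38 - 1*3) = 7 - (38 - 3) = 7 - 1*35 = 7 - 35 = -28)
D(J, W) = (-28 + J)/(-891 + W) (D(J, W) = (J - 28)/(W - 891) = (-28 + J)/(-891 + W))
(I(2064) + 4264072)/((-1288032 - D(-568, 534)) + 304819) = (-778 + 4264072)/((-1288032 - (-28 - 568)/(-891 + 534)) + 304819) = 4263294/((-1288032 - (-596)/(-357)) + 304819) = 4263294/((-1288032 - (-1)*(-596)/357) + 304819) = 4263294/((-1288032 - 1*596/357) + 304819) = 4263294/((-1288032 - 596/357) + 304819) = 4263294/(-459828020/357 + 304819) = 4263294/(-351007637/357) = 4263294*(-357/351007637) = -1521995958/351007637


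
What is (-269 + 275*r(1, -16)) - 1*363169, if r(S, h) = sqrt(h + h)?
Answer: -363438 + 1100*I*sqrt(2) ≈ -3.6344e+5 + 1555.6*I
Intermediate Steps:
r(S, h) = sqrt(2)*sqrt(h) (r(S, h) = sqrt(2*h) = sqrt(2)*sqrt(h))
(-269 + 275*r(1, -16)) - 1*363169 = (-269 + 275*(sqrt(2)*sqrt(-16))) - 1*363169 = (-269 + 275*(sqrt(2)*(4*I))) - 363169 = (-269 + 275*(4*I*sqrt(2))) - 363169 = (-269 + 1100*I*sqrt(2)) - 363169 = -363438 + 1100*I*sqrt(2)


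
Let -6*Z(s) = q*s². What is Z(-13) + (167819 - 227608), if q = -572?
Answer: -131033/3 ≈ -43678.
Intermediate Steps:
Z(s) = 286*s²/3 (Z(s) = -(-286)*s²/3 = 286*s²/3)
Z(-13) + (167819 - 227608) = (286/3)*(-13)² + (167819 - 227608) = (286/3)*169 - 59789 = 48334/3 - 59789 = -131033/3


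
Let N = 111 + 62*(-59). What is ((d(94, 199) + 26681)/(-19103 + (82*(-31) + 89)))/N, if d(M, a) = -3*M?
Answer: 26399/76459132 ≈ 0.00034527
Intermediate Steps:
N = -3547 (N = 111 - 3658 = -3547)
((d(94, 199) + 26681)/(-19103 + (82*(-31) + 89)))/N = ((-3*94 + 26681)/(-19103 + (82*(-31) + 89)))/(-3547) = ((-282 + 26681)/(-19103 + (-2542 + 89)))*(-1/3547) = (26399/(-19103 - 2453))*(-1/3547) = (26399/(-21556))*(-1/3547) = (26399*(-1/21556))*(-1/3547) = -26399/21556*(-1/3547) = 26399/76459132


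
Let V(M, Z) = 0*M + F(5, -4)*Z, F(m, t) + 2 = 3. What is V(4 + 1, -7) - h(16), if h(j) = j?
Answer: -23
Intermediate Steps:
F(m, t) = 1 (F(m, t) = -2 + 3 = 1)
V(M, Z) = Z (V(M, Z) = 0*M + 1*Z = 0 + Z = Z)
V(4 + 1, -7) - h(16) = -7 - 1*16 = -7 - 16 = -23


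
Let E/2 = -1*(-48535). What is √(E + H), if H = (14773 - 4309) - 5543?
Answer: √101991 ≈ 319.36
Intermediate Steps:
H = 4921 (H = 10464 - 5543 = 4921)
E = 97070 (E = 2*(-1*(-48535)) = 2*48535 = 97070)
√(E + H) = √(97070 + 4921) = √101991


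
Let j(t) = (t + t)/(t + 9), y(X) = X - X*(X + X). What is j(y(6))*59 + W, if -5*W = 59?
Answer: 11859/95 ≈ 124.83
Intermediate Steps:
W = -59/5 (W = -1/5*59 = -59/5 ≈ -11.800)
y(X) = X - 2*X**2 (y(X) = X - X*2*X = X - 2*X**2)
j(t) = 2*t/(9 + t) (j(t) = (2*t)/(9 + t) = 2*t/(9 + t))
j(y(6))*59 + W = (2*(6*(1 - 2*6))/(9 + 6*(1 - 2*6)))*59 - 59/5 = (2*(6*(1 - 12))/(9 + 6*(1 - 12)))*59 - 59/5 = (2*(6*(-11))/(9 + 6*(-11)))*59 - 59/5 = (2*(-66)/(9 - 66))*59 - 59/5 = (2*(-66)/(-57))*59 - 59/5 = (2*(-66)*(-1/57))*59 - 59/5 = (44/19)*59 - 59/5 = 2596/19 - 59/5 = 11859/95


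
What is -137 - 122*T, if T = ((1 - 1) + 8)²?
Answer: -7945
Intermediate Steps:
T = 64 (T = (0 + 8)² = 8² = 64)
-137 - 122*T = -137 - 122*64 = -137 - 7808 = -7945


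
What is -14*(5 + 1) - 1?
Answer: -85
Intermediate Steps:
-14*(5 + 1) - 1 = -14*6 - 1 = -84 - 1 = -85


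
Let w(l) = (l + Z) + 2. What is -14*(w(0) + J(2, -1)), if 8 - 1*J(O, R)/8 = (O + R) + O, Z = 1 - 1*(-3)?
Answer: -644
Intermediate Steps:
Z = 4 (Z = 1 + 3 = 4)
J(O, R) = 64 - 16*O - 8*R (J(O, R) = 64 - 8*((O + R) + O) = 64 - 8*(R + 2*O) = 64 + (-16*O - 8*R) = 64 - 16*O - 8*R)
w(l) = 6 + l (w(l) = (l + 4) + 2 = (4 + l) + 2 = 6 + l)
-14*(w(0) + J(2, -1)) = -14*((6 + 0) + (64 - 16*2 - 8*(-1))) = -14*(6 + (64 - 32 + 8)) = -14*(6 + 40) = -14*46 = -644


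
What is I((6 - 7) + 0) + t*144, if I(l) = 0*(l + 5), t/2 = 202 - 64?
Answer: 39744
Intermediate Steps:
t = 276 (t = 2*(202 - 64) = 2*138 = 276)
I(l) = 0 (I(l) = 0*(5 + l) = 0)
I((6 - 7) + 0) + t*144 = 0 + 276*144 = 0 + 39744 = 39744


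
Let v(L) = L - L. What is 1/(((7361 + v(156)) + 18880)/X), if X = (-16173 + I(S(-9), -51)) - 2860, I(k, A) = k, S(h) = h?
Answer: -19042/26241 ≈ -0.72566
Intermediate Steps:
v(L) = 0
X = -19042 (X = (-16173 - 9) - 2860 = -16182 - 2860 = -19042)
1/(((7361 + v(156)) + 18880)/X) = 1/(((7361 + 0) + 18880)/(-19042)) = 1/((7361 + 18880)*(-1/19042)) = 1/(26241*(-1/19042)) = 1/(-26241/19042) = -19042/26241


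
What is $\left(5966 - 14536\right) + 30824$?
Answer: $22254$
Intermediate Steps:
$\left(5966 - 14536\right) + 30824 = -8570 + 30824 = 22254$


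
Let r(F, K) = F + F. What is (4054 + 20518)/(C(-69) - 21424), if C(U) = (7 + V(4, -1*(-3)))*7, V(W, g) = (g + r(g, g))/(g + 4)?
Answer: -12286/10683 ≈ -1.1501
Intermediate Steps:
r(F, K) = 2*F
V(W, g) = 3*g/(4 + g) (V(W, g) = (g + 2*g)/(g + 4) = (3*g)/(4 + g) = 3*g/(4 + g))
C(U) = 58 (C(U) = (7 + 3*(-1*(-3))/(4 - 1*(-3)))*7 = (7 + 3*3/(4 + 3))*7 = (7 + 3*3/7)*7 = (7 + 3*3*(⅐))*7 = (7 + 9/7)*7 = (58/7)*7 = 58)
(4054 + 20518)/(C(-69) - 21424) = (4054 + 20518)/(58 - 21424) = 24572/(-21366) = 24572*(-1/21366) = -12286/10683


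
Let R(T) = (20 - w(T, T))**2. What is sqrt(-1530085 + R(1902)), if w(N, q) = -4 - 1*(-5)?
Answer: 2*I*sqrt(382431) ≈ 1236.8*I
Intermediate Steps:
w(N, q) = 1 (w(N, q) = -4 + 5 = 1)
R(T) = 361 (R(T) = (20 - 1*1)**2 = (20 - 1)**2 = 19**2 = 361)
sqrt(-1530085 + R(1902)) = sqrt(-1530085 + 361) = sqrt(-1529724) = 2*I*sqrt(382431)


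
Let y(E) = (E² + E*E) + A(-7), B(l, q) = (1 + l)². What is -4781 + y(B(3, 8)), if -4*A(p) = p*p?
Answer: -17125/4 ≈ -4281.3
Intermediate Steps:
A(p) = -p²/4 (A(p) = -p*p/4 = -p²/4)
y(E) = -49/4 + 2*E² (y(E) = (E² + E*E) - ¼*(-7)² = (E² + E²) - ¼*49 = 2*E² - 49/4 = -49/4 + 2*E²)
-4781 + y(B(3, 8)) = -4781 + (-49/4 + 2*((1 + 3)²)²) = -4781 + (-49/4 + 2*(4²)²) = -4781 + (-49/4 + 2*16²) = -4781 + (-49/4 + 2*256) = -4781 + (-49/4 + 512) = -4781 + 1999/4 = -17125/4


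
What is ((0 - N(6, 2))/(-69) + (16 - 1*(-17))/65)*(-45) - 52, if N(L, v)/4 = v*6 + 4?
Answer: -34859/299 ≈ -116.59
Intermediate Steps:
N(L, v) = 16 + 24*v (N(L, v) = 4*(v*6 + 4) = 4*(6*v + 4) = 4*(4 + 6*v) = 16 + 24*v)
((0 - N(6, 2))/(-69) + (16 - 1*(-17))/65)*(-45) - 52 = ((0 - (16 + 24*2))/(-69) + (16 - 1*(-17))/65)*(-45) - 52 = ((0 - (16 + 48))*(-1/69) + (16 + 17)*(1/65))*(-45) - 52 = ((0 - 1*64)*(-1/69) + 33*(1/65))*(-45) - 52 = ((0 - 64)*(-1/69) + 33/65)*(-45) - 52 = (-64*(-1/69) + 33/65)*(-45) - 52 = (64/69 + 33/65)*(-45) - 52 = (6437/4485)*(-45) - 52 = -19311/299 - 52 = -34859/299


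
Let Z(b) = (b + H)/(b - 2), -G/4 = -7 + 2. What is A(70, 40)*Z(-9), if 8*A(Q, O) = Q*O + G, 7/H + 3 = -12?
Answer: 3337/11 ≈ 303.36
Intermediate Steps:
G = 20 (G = -4*(-7 + 2) = -4*(-5) = 20)
H = -7/15 (H = 7/(-3 - 12) = 7/(-15) = 7*(-1/15) = -7/15 ≈ -0.46667)
A(Q, O) = 5/2 + O*Q/8 (A(Q, O) = (Q*O + 20)/8 = (O*Q + 20)/8 = (20 + O*Q)/8 = 5/2 + O*Q/8)
Z(b) = (-7/15 + b)/(-2 + b) (Z(b) = (b - 7/15)/(b - 2) = (-7/15 + b)/(-2 + b))
A(70, 40)*Z(-9) = (5/2 + (⅛)*40*70)*((-7/15 - 9)/(-2 - 9)) = (5/2 + 350)*(-142/15/(-11)) = 705*(-1/11*(-142/15))/2 = (705/2)*(142/165) = 3337/11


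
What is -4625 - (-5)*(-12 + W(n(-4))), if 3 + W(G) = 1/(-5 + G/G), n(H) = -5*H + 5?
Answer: -18805/4 ≈ -4701.3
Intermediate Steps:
n(H) = 5 - 5*H
W(G) = -13/4 (W(G) = -3 + 1/(-5 + G/G) = -3 + 1/(-5 + 1) = -3 + 1/(-4) = -3 - 1/4 = -13/4)
-4625 - (-5)*(-12 + W(n(-4))) = -4625 - (-5)*(-12 - 13/4) = -4625 - (-5)*(-61)/4 = -4625 - 1*305/4 = -4625 - 305/4 = -18805/4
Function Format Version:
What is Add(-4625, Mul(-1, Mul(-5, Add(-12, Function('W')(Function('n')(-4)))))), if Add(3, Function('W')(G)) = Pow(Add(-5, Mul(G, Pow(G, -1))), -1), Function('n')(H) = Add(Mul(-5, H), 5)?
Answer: Rational(-18805, 4) ≈ -4701.3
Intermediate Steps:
Function('n')(H) = Add(5, Mul(-5, H))
Function('W')(G) = Rational(-13, 4) (Function('W')(G) = Add(-3, Pow(Add(-5, Mul(G, Pow(G, -1))), -1)) = Add(-3, Pow(Add(-5, 1), -1)) = Add(-3, Pow(-4, -1)) = Add(-3, Rational(-1, 4)) = Rational(-13, 4))
Add(-4625, Mul(-1, Mul(-5, Add(-12, Function('W')(Function('n')(-4)))))) = Add(-4625, Mul(-1, Mul(-5, Add(-12, Rational(-13, 4))))) = Add(-4625, Mul(-1, Mul(-5, Rational(-61, 4)))) = Add(-4625, Mul(-1, Rational(305, 4))) = Add(-4625, Rational(-305, 4)) = Rational(-18805, 4)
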